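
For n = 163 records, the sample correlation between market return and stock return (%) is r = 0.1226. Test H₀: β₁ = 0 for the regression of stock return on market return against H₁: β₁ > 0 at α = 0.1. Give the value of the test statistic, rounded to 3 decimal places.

t = r·√(n − 2)/√(1 − r²) = 0.1226·√161/√0.984969 = 1.567.
df = n − 2 = 161.
One-sided p ≈ 0.0595, which is < 0.1, so reject H₀.
There is evidence of a linear association between market return and stock return.

t = 1.567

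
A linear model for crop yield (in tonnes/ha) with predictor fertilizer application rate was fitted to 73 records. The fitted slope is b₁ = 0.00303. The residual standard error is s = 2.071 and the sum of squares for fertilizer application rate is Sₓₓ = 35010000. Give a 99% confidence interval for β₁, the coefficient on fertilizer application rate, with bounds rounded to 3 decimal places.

(0.002, 0.004)

SE(b₁) = s/√Sₓₓ = 2.071/√35010000 = 0.000350013.
df = n − 2 = 71.
t* = t_{0.005, 71} = 2.646863.
Margin = t* × SE = 2.646863 × 0.000350013 = 0.00093.
CI: 0.00303 ± 0.00093 → (0.002, 0.004).
With 99% confidence, each one-unit increase in fertilizer application rate is associated with a change of between 0.002 and 0.004 tonnes/ha in crop yield.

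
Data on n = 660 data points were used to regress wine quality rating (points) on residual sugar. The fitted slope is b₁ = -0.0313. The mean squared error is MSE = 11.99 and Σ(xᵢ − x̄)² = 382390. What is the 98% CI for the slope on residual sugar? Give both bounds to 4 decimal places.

(-0.0444, -0.0182)

SE(b₁) = √(MSE/Sₓₓ) = √(11.99/382390) = 0.00559959.
df = n − 2 = 658.
t* = t_{0.01, 658} = 2.332028.
Margin = t* × SE = 2.332028 × 0.00559959 = 0.013058.
CI: -0.0313 ± 0.013058 → (-0.0444, -0.0182).
With 98% confidence, each one-unit increase in residual sugar is associated with a change of between -0.0444 and -0.0182 points in wine quality rating.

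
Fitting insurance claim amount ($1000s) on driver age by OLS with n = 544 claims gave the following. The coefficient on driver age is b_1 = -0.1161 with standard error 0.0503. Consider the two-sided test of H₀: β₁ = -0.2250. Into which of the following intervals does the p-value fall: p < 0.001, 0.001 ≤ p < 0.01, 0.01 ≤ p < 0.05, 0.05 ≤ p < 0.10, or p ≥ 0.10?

t = (-0.1161 − (-0.2250)) / 0.0503 = 2.165.
df = n − 2 = 544 − 2 = 542.
Two-sided p = 2·P(T_{542} > |t|) ≈ 0.0308.
So 0.01 ≤ p < 0.05.

0.01 ≤ p < 0.05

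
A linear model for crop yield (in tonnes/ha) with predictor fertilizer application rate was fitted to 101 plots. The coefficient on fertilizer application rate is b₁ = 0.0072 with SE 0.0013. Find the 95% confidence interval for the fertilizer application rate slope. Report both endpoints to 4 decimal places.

(0.0046, 0.0098)

df = n − 2 = 101 − 2 = 99.
t* = t_{0.025, 99} = 1.984217.
Margin = t* × SE = 1.984217 × 0.0013 = 0.002579.
CI: 0.0072 ± 0.002579 → (0.0046, 0.0098).
With 95% confidence, each one-unit increase in fertilizer application rate is associated with a change of between 0.0046 and 0.0098 tonnes/ha in crop yield.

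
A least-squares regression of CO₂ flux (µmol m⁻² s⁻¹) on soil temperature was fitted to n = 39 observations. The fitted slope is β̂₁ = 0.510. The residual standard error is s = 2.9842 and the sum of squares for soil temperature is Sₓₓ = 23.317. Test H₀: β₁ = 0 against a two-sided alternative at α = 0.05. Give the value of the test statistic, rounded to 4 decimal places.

SE(β̂₁) = s/√Sₓₓ = 2.9842/√23.317 = 0.618004.
t = 0.510 / 0.618004 = 0.8252.
df = n − 2 = 37.
Two-sided p ≈ 0.4145, which is ≥ 0.05, so fail to reject H₀.
The data do not give significant evidence of an association between soil temperature and CO₂ flux.

t = 0.8252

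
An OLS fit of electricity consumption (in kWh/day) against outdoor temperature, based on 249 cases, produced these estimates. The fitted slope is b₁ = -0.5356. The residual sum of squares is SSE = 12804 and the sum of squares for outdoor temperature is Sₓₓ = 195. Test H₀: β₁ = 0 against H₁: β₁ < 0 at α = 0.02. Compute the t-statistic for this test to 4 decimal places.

MSE = SSE/(n − 2) = 12804/247 = 51.8381.
SE(b₁) = √(MSE/Sₓₓ) = √(51.8381/195) = 0.515593.
t = -0.5356 / 0.515593 = -1.0388.
df = n − 2 = 247.
One-sided p ≈ 0.1500, which is ≥ 0.02, so fail to reject H₀.
The data do not give significant evidence that the true slope on outdoor temperature is negative.

t = -1.0388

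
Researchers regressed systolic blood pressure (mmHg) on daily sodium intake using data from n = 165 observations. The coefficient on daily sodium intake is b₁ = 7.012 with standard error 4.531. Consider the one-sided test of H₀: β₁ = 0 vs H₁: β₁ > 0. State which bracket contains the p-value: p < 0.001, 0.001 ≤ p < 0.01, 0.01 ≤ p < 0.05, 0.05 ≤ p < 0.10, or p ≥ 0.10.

t = 7.012 / 4.531 = 1.548.
df = n − 2 = 165 − 2 = 163.
One-sided p = P(T_{163} > t) ≈ 0.0618.
So 0.05 ≤ p < 0.10.

0.05 ≤ p < 0.10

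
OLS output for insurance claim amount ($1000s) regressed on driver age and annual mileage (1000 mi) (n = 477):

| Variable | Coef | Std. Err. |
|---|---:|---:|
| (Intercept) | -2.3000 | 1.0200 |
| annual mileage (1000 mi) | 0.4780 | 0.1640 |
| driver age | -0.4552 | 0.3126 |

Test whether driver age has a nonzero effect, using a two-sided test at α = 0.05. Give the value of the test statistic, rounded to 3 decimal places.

t = -1.456

Read off: b = -0.4552, SE = 0.3126 for driver age.
H₀: β₁ = 0 vs H₁: β₁ ≠ 0.
t = -0.4552 / 0.3126 = -1.456.
df = n − k − 1 = 477 − 2 − 1 = 474.
Two-sided p ≈ 0.1460, which is ≥ 0.05, so fail to reject H₀.
The data do not give significant evidence of an association between driver age and insurance claim amount, after adjusting for the other predictors.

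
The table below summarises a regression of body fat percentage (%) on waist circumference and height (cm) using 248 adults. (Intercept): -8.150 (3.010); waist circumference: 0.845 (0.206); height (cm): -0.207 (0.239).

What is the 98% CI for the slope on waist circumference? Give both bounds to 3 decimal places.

(0.363, 1.327)

Read off: b = 0.845, SE = 0.206 for waist circumference.
df = n − k − 1 = 248 − 2 − 1 = 245.
t* = t_{0.01, 245} = 2.341664.
Margin = t* × SE = 2.341664 × 0.206 = 0.48238.
CI: 0.845 ± 0.48238 → (0.363, 1.327).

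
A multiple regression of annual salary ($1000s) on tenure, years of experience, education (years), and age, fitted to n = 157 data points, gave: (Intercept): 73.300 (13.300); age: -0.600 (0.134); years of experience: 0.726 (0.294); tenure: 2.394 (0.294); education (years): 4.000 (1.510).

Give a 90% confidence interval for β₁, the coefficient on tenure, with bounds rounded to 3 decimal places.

Read off: b = 2.394, SE = 0.294 for tenure.
df = n − k − 1 = 157 − 4 − 1 = 152.
t* = t_{0.05, 152} = 1.65494.
Margin = t* × SE = 1.65494 × 0.294 = 0.48655.
CI: 2.394 ± 0.48655 → (1.907, 2.881).

(1.907, 2.881)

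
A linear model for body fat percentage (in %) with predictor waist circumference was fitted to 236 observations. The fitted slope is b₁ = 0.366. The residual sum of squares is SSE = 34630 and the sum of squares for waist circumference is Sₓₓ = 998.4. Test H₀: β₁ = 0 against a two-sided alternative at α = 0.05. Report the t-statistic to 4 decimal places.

MSE = SSE/(n − 2) = 34630/234 = 147.991.
SE(b₁) = √(MSE/Sₓₓ) = √(147.991/998.4) = 0.385005.
t = 0.366 / 0.385005 = 0.9506.
df = n − 2 = 234.
Two-sided p ≈ 0.3428, which is ≥ 0.05, so fail to reject H₀.
The data do not give significant evidence of an association between waist circumference and body fat percentage.

t = 0.9506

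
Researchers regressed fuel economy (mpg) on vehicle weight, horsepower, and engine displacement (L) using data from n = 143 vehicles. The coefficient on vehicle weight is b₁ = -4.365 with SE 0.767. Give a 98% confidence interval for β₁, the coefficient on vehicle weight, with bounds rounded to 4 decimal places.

(-6.1701, -2.5599)

df = n − k − 1 = 143 − 3 − 1 = 139.
t* = t_{0.01, 139} = 2.353474.
Margin = t* × SE = 2.353474 × 0.767 = 1.805115.
CI: -4.365 ± 1.805115 → (-6.1701, -2.5599).
With 98% confidence, each one-unit increase in vehicle weight is associated with a change of between -6.1701 and -2.5599 mpg in fuel economy, holding the other predictors fixed.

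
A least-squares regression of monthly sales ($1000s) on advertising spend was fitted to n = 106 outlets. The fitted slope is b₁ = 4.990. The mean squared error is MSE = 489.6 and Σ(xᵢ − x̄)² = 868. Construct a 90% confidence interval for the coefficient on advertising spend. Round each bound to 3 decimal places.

SE(b₁) = √(MSE/Sₓₓ) = √(489.6/868) = 0.751036.
df = n − 2 = 104.
t* = t_{0.05, 104} = 1.659637.
Margin = t* × SE = 1.659637 × 0.751036 = 1.24645.
CI: 4.990 ± 1.24645 → (3.744, 6.236).
With 90% confidence, each one-unit increase in advertising spend is associated with a change of between 3.744 and 6.236 $1000s in monthly sales.

(3.744, 6.236)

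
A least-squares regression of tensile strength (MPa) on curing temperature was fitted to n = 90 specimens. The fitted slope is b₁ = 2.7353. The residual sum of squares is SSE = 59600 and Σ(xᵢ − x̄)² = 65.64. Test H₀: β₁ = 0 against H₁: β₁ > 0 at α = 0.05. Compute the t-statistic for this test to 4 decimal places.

t = 0.8515

MSE = SSE/(n − 2) = 59600/88 = 677.273.
SE(b₁) = √(MSE/Sₓₓ) = √(677.273/65.64) = 3.21216.
t = 2.7353 / 3.21216 = 0.8515.
df = n − 2 = 88.
One-sided p ≈ 0.1984, which is ≥ 0.05, so fail to reject H₀.
The data do not give significant evidence that the true slope on curing temperature is positive.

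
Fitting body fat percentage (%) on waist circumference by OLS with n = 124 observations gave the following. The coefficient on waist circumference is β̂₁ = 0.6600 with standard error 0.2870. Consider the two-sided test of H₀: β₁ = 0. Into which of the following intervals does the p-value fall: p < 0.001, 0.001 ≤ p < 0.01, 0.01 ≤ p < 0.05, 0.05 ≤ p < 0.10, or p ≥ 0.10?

0.01 ≤ p < 0.05

t = 0.6600 / 0.2870 = 2.300.
df = n − 2 = 124 − 2 = 122.
Two-sided p = 2·P(T_{122} > |t|) ≈ 0.0232.
So 0.01 ≤ p < 0.05.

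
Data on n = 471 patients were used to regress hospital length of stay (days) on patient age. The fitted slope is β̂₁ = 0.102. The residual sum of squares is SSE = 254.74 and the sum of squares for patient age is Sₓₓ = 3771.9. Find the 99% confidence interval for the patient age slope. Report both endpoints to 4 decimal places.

(0.0710, 0.1330)

MSE = SSE/(n − 2) = 254.74/469 = 0.543156.
SE(β̂₁) = √(MSE/Sₓₓ) = √(0.543156/3771.9) = 0.012.
df = n − 2 = 469.
t* = t_{0.005, 469} = 2.586353.
Margin = t* × SE = 2.586353 × 0.012 = 0.031036.
CI: 0.102 ± 0.031036 → (0.0710, 0.1330).
With 99% confidence, each one-unit increase in patient age is associated with a change of between 0.0710 and 0.1330 days in hospital length of stay.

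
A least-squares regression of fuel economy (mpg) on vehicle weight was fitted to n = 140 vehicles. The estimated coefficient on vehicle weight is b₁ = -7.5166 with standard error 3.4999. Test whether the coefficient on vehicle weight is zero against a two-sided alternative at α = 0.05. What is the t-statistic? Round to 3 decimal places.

H₀: β₁ = 0 vs H₁: β₁ ≠ 0.
t = (b₁ − β₁⁰)/SE = -7.5166 / 3.4999 = -2.148.
df = n − 2 = 140 − 2 = 138.
Two-sided p ≈ 0.0335, which is < 0.05, so reject H₀.
There is evidence that vehicle weight is associated with fuel economy.

t = -2.148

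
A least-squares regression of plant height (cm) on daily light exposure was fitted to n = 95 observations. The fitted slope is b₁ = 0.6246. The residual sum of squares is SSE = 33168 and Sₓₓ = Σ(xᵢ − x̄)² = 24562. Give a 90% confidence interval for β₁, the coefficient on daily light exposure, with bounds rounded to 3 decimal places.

MSE = SSE/(n − 2) = 33168/93 = 356.645.
SE(b₁) = √(MSE/Sₓₓ) = √(356.645/24562) = 0.1205.
df = n − 2 = 93.
t* = t_{0.05, 93} = 1.661404.
Margin = t* × SE = 1.661404 × 0.1205 = 0.20020.
CI: 0.6246 ± 0.20020 → (0.424, 0.825).
With 90% confidence, each one-unit increase in daily light exposure is associated with a change of between 0.424 and 0.825 cm in plant height.

(0.424, 0.825)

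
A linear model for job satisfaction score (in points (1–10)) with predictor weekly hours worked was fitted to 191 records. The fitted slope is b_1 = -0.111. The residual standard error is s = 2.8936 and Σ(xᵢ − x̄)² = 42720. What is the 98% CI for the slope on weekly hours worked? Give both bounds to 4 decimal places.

(-0.1438, -0.0782)

SE(b_1) = s/√Sₓₓ = 2.8936/√42720 = 0.0139998.
df = n − 2 = 189.
t* = t_{0.01, 189} = 2.34624.
Margin = t* × SE = 2.34624 × 0.0139998 = 0.032847.
CI: -0.111 ± 0.032847 → (-0.1438, -0.0782).
With 98% confidence, each one-unit increase in weekly hours worked is associated with a change of between -0.1438 and -0.0782 points (1–10) in job satisfaction score.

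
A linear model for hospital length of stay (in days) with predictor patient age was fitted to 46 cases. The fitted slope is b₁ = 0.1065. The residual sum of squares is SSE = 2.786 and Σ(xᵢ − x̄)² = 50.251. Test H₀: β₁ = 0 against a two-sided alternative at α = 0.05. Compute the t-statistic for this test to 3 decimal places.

t = 3.000

MSE = SSE/(n − 2) = 2.786/44 = 0.0633182.
SE(b₁) = √(MSE/Sₓₓ) = √(0.0633182/50.251) = 0.035497.
t = 0.1065 / 0.035497 = 3.000.
df = n − 2 = 44.
Two-sided p ≈ 0.0044, which is < 0.05, so reject H₀.
There is evidence that patient age is associated with hospital length of stay.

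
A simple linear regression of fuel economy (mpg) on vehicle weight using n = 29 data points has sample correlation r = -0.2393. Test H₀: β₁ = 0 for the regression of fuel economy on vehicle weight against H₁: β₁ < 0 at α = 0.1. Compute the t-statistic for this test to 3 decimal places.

t = -1.281

t = r·√(n − 2)/√(1 − r²) = -0.2393·√27/√0.942736 = -1.281.
df = n − 2 = 27.
One-sided p ≈ 0.1056, which is ≥ 0.1, so fail to reject H₀.
The data do not give significant evidence of a linear association between vehicle weight and fuel economy.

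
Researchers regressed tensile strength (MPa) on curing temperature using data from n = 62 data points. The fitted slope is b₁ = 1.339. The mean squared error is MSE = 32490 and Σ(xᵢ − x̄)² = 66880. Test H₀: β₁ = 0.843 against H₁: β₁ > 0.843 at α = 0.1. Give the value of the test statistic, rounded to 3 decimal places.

t = 0.712

SE(b₁) = √(MSE/Sₓₓ) = √(32490/66880) = 0.69699.
t = (1.339 − 0.843) / 0.69699 = 0.712.
df = n − 2 = 60.
One-sided p ≈ 0.2397, which is ≥ 0.1, so fail to reject H₀.
The data do not give significant evidence that the true slope on curing temperature exceeds 0.843 MPa per unit.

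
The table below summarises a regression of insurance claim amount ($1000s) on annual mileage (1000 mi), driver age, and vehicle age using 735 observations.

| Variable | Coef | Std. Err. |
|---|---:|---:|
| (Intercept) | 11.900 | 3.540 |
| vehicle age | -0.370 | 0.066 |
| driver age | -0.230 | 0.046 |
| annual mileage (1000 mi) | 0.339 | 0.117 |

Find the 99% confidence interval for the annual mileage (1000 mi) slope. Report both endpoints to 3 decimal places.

Read off: b = 0.339, SE = 0.117 for annual mileage (1000 mi).
df = n − k − 1 = 735 − 3 − 1 = 731.
t* = t_{0.005, 731} = 2.582572.
Margin = t* × SE = 2.582572 × 0.117 = 0.30216.
CI: 0.339 ± 0.30216 → (0.037, 0.641).

(0.037, 0.641)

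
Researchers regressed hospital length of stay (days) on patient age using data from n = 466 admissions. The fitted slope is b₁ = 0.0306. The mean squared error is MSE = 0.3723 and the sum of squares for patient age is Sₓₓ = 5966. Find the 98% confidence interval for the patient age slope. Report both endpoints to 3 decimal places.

SE(b₁) = √(MSE/Sₓₓ) = √(0.3723/5966) = 0.0078996.
df = n − 2 = 464.
t* = t_{0.01, 464} = 2.334411.
Margin = t* × SE = 2.334411 × 0.0078996 = 0.01844.
CI: 0.0306 ± 0.01844 → (0.012, 0.049).
With 98% confidence, each one-unit increase in patient age is associated with a change of between 0.012 and 0.049 days in hospital length of stay.

(0.012, 0.049)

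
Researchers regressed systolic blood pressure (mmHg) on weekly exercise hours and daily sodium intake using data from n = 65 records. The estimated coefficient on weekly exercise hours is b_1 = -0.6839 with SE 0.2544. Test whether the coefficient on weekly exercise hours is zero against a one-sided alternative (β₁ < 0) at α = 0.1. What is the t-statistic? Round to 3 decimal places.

H₀: β₁ = 0 vs H₁: β₁ < 0.
t = (b_1 − β₁⁰)/SE = -0.6839 / 0.2544 = -2.688.
df = n − k − 1 = 65 − 2 − 1 = 62.
One-sided p ≈ 0.0046, which is < 0.1, so reject H₀.
There is evidence that the true slope on weekly exercise hours is negative, holding the other predictors fixed.

t = -2.688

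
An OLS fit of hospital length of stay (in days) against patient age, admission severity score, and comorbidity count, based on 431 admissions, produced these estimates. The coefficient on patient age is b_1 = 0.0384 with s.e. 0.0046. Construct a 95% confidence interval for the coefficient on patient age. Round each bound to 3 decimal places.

(0.029, 0.047)

df = n − k − 1 = 431 − 3 − 1 = 427.
t* = t_{0.025, 427} = 1.965535.
Margin = t* × SE = 1.965535 × 0.0046 = 0.00904.
CI: 0.0384 ± 0.00904 → (0.029, 0.047).
With 95% confidence, each one-unit increase in patient age is associated with a change of between 0.029 and 0.047 days in hospital length of stay, holding the other predictors fixed.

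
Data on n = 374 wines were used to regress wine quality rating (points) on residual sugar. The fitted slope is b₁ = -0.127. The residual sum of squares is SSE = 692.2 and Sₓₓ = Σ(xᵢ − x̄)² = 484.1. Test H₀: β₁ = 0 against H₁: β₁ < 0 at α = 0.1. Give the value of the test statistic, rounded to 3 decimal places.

MSE = SSE/(n − 2) = 692.2/372 = 1.86075.
SE(b₁) = √(MSE/Sₓₓ) = √(1.86075/484.1) = 0.0619979.
t = -0.127 / 0.0619979 = -2.048.
df = n − 2 = 372.
One-sided p ≈ 0.0206, which is < 0.1, so reject H₀.
There is evidence that the true slope on residual sugar is negative.

t = -2.048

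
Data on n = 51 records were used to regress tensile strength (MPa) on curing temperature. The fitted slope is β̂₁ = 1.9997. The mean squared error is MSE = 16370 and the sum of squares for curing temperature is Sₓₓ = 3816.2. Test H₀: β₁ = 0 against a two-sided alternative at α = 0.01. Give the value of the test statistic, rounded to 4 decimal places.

SE(β̂₁) = √(MSE/Sₓₓ) = √(16370/3816.2) = 2.07114.
t = 1.9997 / 2.07114 = 0.9655.
df = n − 2 = 49.
Two-sided p ≈ 0.3390, which is ≥ 0.01, so fail to reject H₀.
The data do not give significant evidence of an association between curing temperature and tensile strength.

t = 0.9655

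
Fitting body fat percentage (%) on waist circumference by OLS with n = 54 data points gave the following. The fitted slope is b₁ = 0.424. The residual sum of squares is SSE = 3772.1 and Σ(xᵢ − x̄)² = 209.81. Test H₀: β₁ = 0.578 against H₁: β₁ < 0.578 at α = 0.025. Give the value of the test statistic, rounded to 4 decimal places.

t = -0.2619

MSE = SSE/(n − 2) = 3772.1/52 = 72.5404.
SE(b₁) = √(MSE/Sₓₓ) = √(72.5404/209.81) = 0.587999.
t = (0.424 − 0.578) / 0.587999 = -0.2619.
df = n − 2 = 52.
One-sided p ≈ 0.3972, which is ≥ 0.025, so fail to reject H₀.
The data do not give significant evidence that the true slope on waist circumference is below 0.578 % per unit.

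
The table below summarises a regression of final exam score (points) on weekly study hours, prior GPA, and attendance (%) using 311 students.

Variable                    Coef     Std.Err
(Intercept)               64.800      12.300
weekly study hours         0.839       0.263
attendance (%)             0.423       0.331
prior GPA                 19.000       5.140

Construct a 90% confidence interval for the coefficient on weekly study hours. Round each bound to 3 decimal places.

Read off: b = 0.839, SE = 0.263 for weekly study hours.
df = n − k − 1 = 311 − 3 − 1 = 307.
t* = t_{0.05, 307} = 1.649832.
Margin = t* × SE = 1.649832 × 0.263 = 0.43391.
CI: 0.839 ± 0.43391 → (0.405, 1.273).

(0.405, 1.273)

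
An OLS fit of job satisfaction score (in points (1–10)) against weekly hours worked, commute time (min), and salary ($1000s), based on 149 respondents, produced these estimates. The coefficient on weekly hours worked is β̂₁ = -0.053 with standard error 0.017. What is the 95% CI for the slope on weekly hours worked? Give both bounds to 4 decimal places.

(-0.0866, -0.0194)

df = n − k − 1 = 149 − 3 − 1 = 145.
t* = t_{0.025, 145} = 1.97646.
Margin = t* × SE = 1.97646 × 0.017 = 0.033600.
CI: -0.053 ± 0.033600 → (-0.0866, -0.0194).
With 95% confidence, each one-unit increase in weekly hours worked is associated with a change of between -0.0866 and -0.0194 points (1–10) in job satisfaction score, holding the other predictors fixed.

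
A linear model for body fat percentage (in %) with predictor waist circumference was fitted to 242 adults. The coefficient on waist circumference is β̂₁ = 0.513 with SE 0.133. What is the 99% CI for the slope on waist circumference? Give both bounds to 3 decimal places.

(0.168, 0.858)

df = n − 2 = 242 − 2 = 240.
t* = t_{0.005, 240} = 2.596469.
Margin = t* × SE = 2.596469 × 0.133 = 0.34533.
CI: 0.513 ± 0.34533 → (0.168, 0.858).
With 99% confidence, each one-unit increase in waist circumference is associated with a change of between 0.168 and 0.858 % in body fat percentage.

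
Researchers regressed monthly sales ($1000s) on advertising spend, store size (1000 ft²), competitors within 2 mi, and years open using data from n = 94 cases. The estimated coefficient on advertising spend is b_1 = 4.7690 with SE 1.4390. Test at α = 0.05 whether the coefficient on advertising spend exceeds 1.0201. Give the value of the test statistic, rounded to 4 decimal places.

t = 2.6052

H₀: β₁ = 1.0201 vs H₁: β₁ > 1.0201.
t = (b_1 − β₁⁰)/SE = (4.7690 − 1.0201) / 1.4390 = 2.6052.
df = n − k − 1 = 94 − 4 − 1 = 89.
One-sided p ≈ 0.0054, which is < 0.05, so reject H₀.
There is evidence that the true slope on advertising spend exceeds 1.0201 $1000s per unit, holding the other predictors fixed.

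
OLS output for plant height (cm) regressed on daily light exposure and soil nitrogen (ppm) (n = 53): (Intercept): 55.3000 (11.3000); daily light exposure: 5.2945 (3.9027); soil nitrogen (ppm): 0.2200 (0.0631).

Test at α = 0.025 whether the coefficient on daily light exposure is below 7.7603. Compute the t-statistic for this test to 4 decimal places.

Read off: b = 5.2945, SE = 3.9027 for daily light exposure.
H₀: β₁ = 7.7603 vs H₁: β₁ < 7.7603.
t = (5.2945 − 7.7603) / 3.9027 = -0.6318.
df = n − k − 1 = 53 − 2 − 1 = 50.
One-sided p ≈ 0.2652, which is ≥ 0.025, so fail to reject H₀.
The data do not give significant evidence that the true slope on daily light exposure is below 7.7603 cm per unit, holding the other predictors fixed.

t = -0.6318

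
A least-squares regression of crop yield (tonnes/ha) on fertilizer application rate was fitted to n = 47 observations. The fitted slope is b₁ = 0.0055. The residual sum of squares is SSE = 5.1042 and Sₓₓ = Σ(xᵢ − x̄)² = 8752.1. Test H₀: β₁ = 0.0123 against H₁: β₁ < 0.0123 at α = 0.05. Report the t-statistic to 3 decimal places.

MSE = SSE/(n − 2) = 5.1042/45 = 0.113427.
SE(b₁) = √(MSE/Sₓₓ) = √(0.113427/8752.1) = 0.00359999.
t = (0.0055 − 0.0123) / 0.00359999 = -1.889.
df = n − 2 = 45.
One-sided p ≈ 0.0327, which is < 0.05, so reject H₀.
There is evidence that the true slope on fertilizer application rate is below 0.0123 tonnes/ha per unit.

t = -1.889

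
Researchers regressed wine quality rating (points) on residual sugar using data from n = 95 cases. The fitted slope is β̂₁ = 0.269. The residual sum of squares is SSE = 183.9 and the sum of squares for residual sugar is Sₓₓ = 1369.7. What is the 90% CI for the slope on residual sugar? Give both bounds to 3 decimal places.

(0.206, 0.332)

MSE = SSE/(n − 2) = 183.9/93 = 1.97742.
SE(β̂₁) = √(MSE/Sₓₓ) = √(1.97742/1369.7) = 0.0379959.
df = n − 2 = 93.
t* = t_{0.05, 93} = 1.661404.
Margin = t* × SE = 1.661404 × 0.0379959 = 0.06313.
CI: 0.269 ± 0.06313 → (0.206, 0.332).
With 90% confidence, each one-unit increase in residual sugar is associated with a change of between 0.206 and 0.332 points in wine quality rating.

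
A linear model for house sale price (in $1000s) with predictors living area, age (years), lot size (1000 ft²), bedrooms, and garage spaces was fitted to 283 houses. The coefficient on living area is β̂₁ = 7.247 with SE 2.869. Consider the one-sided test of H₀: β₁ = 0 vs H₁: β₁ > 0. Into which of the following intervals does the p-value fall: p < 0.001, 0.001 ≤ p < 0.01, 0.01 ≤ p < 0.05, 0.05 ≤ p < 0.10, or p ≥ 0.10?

0.001 ≤ p < 0.01

t = 7.247 / 2.869 = 2.526.
df = n − k − 1 = 283 − 5 − 1 = 277.
One-sided p = P(T_{277} > t) ≈ 0.0060.
So 0.001 ≤ p < 0.01.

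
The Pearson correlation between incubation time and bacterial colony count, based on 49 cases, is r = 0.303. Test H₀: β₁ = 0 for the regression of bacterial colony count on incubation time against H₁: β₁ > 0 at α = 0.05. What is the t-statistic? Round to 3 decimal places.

t = 2.180

t = r·√(n − 2)/√(1 − r²) = 0.303·√47/√0.908191 = 2.180.
df = n − 2 = 47.
One-sided p ≈ 0.0172, which is < 0.05, so reject H₀.
There is evidence of a linear association between incubation time and bacterial colony count.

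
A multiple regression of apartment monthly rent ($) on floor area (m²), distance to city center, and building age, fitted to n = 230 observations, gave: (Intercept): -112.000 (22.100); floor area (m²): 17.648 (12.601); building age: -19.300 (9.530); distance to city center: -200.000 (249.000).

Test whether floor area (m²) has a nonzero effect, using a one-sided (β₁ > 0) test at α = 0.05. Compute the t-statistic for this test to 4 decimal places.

Read off: b = 17.648, SE = 12.601 for floor area (m²).
H₀: β₁ = 0 vs H₁: β₁ > 0.
t = 17.648 / 12.601 = 1.4005.
df = n − k − 1 = 230 − 3 − 1 = 226.
One-sided p ≈ 0.0814, which is ≥ 0.05, so fail to reject H₀.
The data do not give significant evidence that the true slope on floor area (m²) is positive, holding the other predictors fixed.

t = 1.4005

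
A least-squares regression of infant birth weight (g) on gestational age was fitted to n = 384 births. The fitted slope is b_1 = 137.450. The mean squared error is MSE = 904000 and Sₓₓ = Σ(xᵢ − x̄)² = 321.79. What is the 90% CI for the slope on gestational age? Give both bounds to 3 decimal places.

SE(b_1) = √(MSE/Sₓₓ) = √(904000/321.79) = 53.0027.
df = n − 2 = 382.
t* = t_{0.05, 382} = 1.648852.
Margin = t* × SE = 1.648852 × 53.0027 = 87.39361.
CI: 137.450 ± 87.39361 → (50.056, 224.844).
With 90% confidence, each one-unit increase in gestational age is associated with a change of between 50.056 and 224.844 g in infant birth weight.

(50.056, 224.844)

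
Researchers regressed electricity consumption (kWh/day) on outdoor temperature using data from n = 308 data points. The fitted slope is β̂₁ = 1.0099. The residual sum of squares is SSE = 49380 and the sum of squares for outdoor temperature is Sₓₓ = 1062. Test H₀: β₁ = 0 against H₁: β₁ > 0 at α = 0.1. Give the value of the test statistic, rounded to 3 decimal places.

MSE = SSE/(n − 2) = 49380/306 = 161.373.
SE(β̂₁) = √(MSE/Sₓₓ) = √(161.373/1062) = 0.38981.
t = 1.0099 / 0.38981 = 2.591.
df = n − 2 = 306.
One-sided p ≈ 0.0050, which is < 0.1, so reject H₀.
There is evidence that the true slope on outdoor temperature is positive.

t = 2.591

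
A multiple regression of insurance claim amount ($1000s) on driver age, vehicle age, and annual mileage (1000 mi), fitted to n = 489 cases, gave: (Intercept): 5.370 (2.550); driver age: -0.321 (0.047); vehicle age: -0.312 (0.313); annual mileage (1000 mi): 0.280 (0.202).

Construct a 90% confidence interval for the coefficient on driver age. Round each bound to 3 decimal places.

Read off: b = -0.321, SE = 0.047 for driver age.
df = n − k − 1 = 489 − 3 − 1 = 485.
t* = t_{0.05, 485} = 1.648001.
Margin = t* × SE = 1.648001 × 0.047 = 0.07746.
CI: -0.321 ± 0.07746 → (-0.398, -0.244).

(-0.398, -0.244)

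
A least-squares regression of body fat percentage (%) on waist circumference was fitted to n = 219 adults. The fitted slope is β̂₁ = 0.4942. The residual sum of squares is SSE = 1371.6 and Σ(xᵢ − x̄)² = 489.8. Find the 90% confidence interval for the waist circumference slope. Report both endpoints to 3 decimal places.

MSE = SSE/(n − 2) = 1371.6/217 = 6.32074.
SE(β̂₁) = √(MSE/Sₓₓ) = √(6.32074/489.8) = 0.113599.
df = n − 2 = 217.
t* = t_{0.05, 217} = 1.651906.
Margin = t* × SE = 1.651906 × 0.113599 = 0.18765.
CI: 0.4942 ± 0.18765 → (0.307, 0.682).
With 90% confidence, each one-unit increase in waist circumference is associated with a change of between 0.307 and 0.682 % in body fat percentage.

(0.307, 0.682)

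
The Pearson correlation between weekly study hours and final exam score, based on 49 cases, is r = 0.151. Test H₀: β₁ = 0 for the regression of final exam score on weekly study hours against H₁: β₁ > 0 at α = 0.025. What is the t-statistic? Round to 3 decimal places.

t = 1.047

t = r·√(n − 2)/√(1 − r²) = 0.151·√47/√0.977199 = 1.047.
df = n − 2 = 47.
One-sided p ≈ 0.1502, which is ≥ 0.025, so fail to reject H₀.
The data do not give significant evidence of a linear association between weekly study hours and final exam score.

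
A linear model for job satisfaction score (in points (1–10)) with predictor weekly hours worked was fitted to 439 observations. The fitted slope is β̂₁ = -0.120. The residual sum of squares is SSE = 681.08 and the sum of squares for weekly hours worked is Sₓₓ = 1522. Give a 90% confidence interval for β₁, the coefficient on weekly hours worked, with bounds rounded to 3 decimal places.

(-0.173, -0.067)

MSE = SSE/(n − 2) = 681.08/437 = 1.55854.
SE(β̂₁) = √(MSE/Sₓₓ) = √(1.55854/1522) = 0.0320001.
df = n − 2 = 437.
t* = t_{0.05, 437} = 1.648348.
Margin = t* × SE = 1.648348 × 0.0320001 = 0.05275.
CI: -0.120 ± 0.05275 → (-0.173, -0.067).
With 90% confidence, each one-unit increase in weekly hours worked is associated with a change of between -0.173 and -0.067 points (1–10) in job satisfaction score.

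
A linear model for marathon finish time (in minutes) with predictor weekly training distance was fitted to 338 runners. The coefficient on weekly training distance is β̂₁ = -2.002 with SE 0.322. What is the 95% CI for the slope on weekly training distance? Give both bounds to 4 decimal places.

df = n − 2 = 338 − 2 = 336.
t* = t_{0.025, 336} = 1.967049.
Margin = t* × SE = 1.967049 × 0.322 = 0.633390.
CI: -2.002 ± 0.633390 → (-2.6354, -1.3686).
With 95% confidence, each one-unit increase in weekly training distance is associated with a change of between -2.6354 and -1.3686 minutes in marathon finish time.

(-2.6354, -1.3686)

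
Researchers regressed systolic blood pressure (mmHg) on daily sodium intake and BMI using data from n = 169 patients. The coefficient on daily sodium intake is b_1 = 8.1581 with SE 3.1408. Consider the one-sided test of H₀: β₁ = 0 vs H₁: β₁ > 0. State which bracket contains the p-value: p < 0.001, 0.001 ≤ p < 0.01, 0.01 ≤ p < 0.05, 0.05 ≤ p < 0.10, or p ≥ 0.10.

t = 8.1581 / 3.1408 = 2.597.
df = n − k − 1 = 169 − 2 − 1 = 166.
One-sided p = P(T_{166} > t) ≈ 0.0051.
So 0.001 ≤ p < 0.01.

0.001 ≤ p < 0.01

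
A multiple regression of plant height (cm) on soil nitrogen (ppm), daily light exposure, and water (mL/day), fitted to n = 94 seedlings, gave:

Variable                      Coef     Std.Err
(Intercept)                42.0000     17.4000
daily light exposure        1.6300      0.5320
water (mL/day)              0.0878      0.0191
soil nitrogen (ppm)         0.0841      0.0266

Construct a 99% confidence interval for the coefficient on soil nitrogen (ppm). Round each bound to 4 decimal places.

(0.0141, 0.1541)

Read off: b = 0.0841, SE = 0.0266 for soil nitrogen (ppm).
df = n − k − 1 = 94 − 3 − 1 = 90.
t* = t_{0.005, 90} = 2.631565.
Margin = t* × SE = 2.631565 × 0.0266 = 0.070000.
CI: 0.0841 ± 0.070000 → (0.0141, 0.1541).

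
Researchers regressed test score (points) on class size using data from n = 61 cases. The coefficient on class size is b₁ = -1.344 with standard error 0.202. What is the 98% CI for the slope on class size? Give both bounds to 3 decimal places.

(-1.827, -0.861)

df = n − 2 = 61 − 2 = 59.
t* = t_{0.01, 59} = 2.391229.
Margin = t* × SE = 2.391229 × 0.202 = 0.48303.
CI: -1.344 ± 0.48303 → (-1.827, -0.861).
With 98% confidence, each one-unit increase in class size is associated with a change of between -1.827 and -0.861 points in test score.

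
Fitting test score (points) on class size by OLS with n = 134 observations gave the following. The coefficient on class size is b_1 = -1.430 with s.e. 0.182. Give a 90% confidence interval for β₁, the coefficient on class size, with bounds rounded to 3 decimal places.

df = n − 2 = 134 − 2 = 132.
t* = t_{0.05, 132} = 1.656479.
Margin = t* × SE = 1.656479 × 0.182 = 0.30148.
CI: -1.430 ± 0.30148 → (-1.731, -1.129).
With 90% confidence, each one-unit increase in class size is associated with a change of between -1.731 and -1.129 points in test score.

(-1.731, -1.129)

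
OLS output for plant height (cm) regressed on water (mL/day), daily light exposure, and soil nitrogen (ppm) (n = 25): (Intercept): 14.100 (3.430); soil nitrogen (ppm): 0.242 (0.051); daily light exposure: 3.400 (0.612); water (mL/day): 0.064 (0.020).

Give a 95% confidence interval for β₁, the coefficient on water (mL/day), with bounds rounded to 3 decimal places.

Read off: b = 0.064, SE = 0.020 for water (mL/day).
df = n − k − 1 = 25 − 3 − 1 = 21.
t* = t_{0.025, 21} = 2.079614.
Margin = t* × SE = 2.079614 × 0.020 = 0.04159.
CI: 0.064 ± 0.04159 → (0.022, 0.106).

(0.022, 0.106)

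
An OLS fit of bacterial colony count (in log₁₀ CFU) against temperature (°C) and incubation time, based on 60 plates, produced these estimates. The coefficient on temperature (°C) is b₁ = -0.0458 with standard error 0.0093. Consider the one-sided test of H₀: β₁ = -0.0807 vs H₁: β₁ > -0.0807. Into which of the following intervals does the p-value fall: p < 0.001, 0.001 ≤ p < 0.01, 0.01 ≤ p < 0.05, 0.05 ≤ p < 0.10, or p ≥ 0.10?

p < 0.001

t = (-0.0458 − (-0.0807)) / 0.0093 = 3.753.
df = n − k − 1 = 60 − 2 − 1 = 57.
One-sided p = P(T_{57} > t) ≈ 0.0002.
So p < 0.001.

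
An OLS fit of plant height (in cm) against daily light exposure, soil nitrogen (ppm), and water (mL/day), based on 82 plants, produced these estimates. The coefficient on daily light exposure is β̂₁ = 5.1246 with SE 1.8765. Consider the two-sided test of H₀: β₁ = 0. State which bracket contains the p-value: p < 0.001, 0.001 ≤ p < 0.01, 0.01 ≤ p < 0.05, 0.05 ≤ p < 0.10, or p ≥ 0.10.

0.001 ≤ p < 0.01

t = 5.1246 / 1.8765 = 2.731.
df = n − k − 1 = 82 − 3 − 1 = 78.
Two-sided p = 2·P(T_{78} > |t|) ≈ 0.0078.
So 0.001 ≤ p < 0.01.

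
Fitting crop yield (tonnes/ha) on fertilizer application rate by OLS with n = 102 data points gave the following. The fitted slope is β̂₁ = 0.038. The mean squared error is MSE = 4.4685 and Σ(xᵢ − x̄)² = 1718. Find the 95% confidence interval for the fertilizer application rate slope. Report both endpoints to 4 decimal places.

SE(β̂₁) = √(MSE/Sₓₓ) = √(4.4685/1718) = 0.0509999.
df = n − 2 = 100.
t* = t_{0.025, 100} = 1.983972.
Margin = t* × SE = 1.983972 × 0.0509999 = 0.101182.
CI: 0.038 ± 0.101182 → (-0.0632, 0.1392).
With 95% confidence, each one-unit increase in fertilizer application rate is associated with a change of between -0.0632 and 0.1392 tonnes/ha in crop yield.

(-0.0632, 0.1392)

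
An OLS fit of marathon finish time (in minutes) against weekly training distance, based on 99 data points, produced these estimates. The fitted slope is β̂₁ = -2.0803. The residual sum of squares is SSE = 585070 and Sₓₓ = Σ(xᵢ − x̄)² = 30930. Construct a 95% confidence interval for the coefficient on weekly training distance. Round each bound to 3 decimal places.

MSE = SSE/(n − 2) = 585070/97 = 6031.65.
SE(β̂₁) = √(MSE/Sₓₓ) = √(6031.65/30930) = 0.441599.
df = n − 2 = 97.
t* = t_{0.025, 97} = 1.984723.
Margin = t* × SE = 1.984723 × 0.441599 = 0.87645.
CI: -2.0803 ± 0.87645 → (-2.957, -1.204).
With 95% confidence, each one-unit increase in weekly training distance is associated with a change of between -2.957 and -1.204 minutes in marathon finish time.

(-2.957, -1.204)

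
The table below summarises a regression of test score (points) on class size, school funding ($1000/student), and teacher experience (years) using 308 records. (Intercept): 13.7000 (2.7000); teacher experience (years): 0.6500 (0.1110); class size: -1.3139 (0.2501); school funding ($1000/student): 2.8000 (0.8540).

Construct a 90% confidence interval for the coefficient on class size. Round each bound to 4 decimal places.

(-1.7265, -0.9013)

Read off: b = -1.3139, SE = 0.2501 for class size.
df = n − k − 1 = 308 − 3 − 1 = 304.
t* = t_{0.05, 304} = 1.649881.
Margin = t* × SE = 1.649881 × 0.2501 = 0.412635.
CI: -1.3139 ± 0.412635 → (-1.7265, -0.9013).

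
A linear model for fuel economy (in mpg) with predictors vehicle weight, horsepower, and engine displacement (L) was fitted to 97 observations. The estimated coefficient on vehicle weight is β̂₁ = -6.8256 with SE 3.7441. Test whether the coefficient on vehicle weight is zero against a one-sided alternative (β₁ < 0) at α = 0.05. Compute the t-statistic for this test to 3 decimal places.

t = -1.823

H₀: β₁ = 0 vs H₁: β₁ < 0.
t = (β̂₁ − β₁⁰)/SE = -6.8256 / 3.7441 = -1.823.
df = n − k − 1 = 97 − 3 − 1 = 93.
One-sided p ≈ 0.0358, which is < 0.05, so reject H₀.
There is evidence that the true slope on vehicle weight is negative, holding the other predictors fixed.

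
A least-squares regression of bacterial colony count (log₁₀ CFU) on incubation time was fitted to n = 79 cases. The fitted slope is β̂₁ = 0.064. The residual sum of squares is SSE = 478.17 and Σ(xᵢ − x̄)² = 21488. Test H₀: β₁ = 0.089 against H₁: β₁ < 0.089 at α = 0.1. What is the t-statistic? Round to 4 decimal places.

MSE = SSE/(n − 2) = 478.17/77 = 6.21.
SE(β̂₁) = √(MSE/Sₓₓ) = √(6.21/21488) = 0.017.
t = (0.064 − 0.089) / 0.017 = -1.4706.
df = n − 2 = 77.
One-sided p ≈ 0.0727, which is < 0.1, so reject H₀.
There is evidence that the true slope on incubation time is below 0.089 log₁₀ CFU per unit.

t = -1.4706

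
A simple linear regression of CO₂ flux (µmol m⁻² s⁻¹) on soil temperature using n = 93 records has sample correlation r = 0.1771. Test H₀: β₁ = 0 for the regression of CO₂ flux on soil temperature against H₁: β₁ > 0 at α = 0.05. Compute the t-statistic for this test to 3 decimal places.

t = r·√(n − 2)/√(1 − r²) = 0.1771·√91/√0.968636 = 1.717.
df = n − 2 = 91.
One-sided p ≈ 0.0447, which is < 0.05, so reject H₀.
There is evidence of a linear association between soil temperature and CO₂ flux.

t = 1.717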